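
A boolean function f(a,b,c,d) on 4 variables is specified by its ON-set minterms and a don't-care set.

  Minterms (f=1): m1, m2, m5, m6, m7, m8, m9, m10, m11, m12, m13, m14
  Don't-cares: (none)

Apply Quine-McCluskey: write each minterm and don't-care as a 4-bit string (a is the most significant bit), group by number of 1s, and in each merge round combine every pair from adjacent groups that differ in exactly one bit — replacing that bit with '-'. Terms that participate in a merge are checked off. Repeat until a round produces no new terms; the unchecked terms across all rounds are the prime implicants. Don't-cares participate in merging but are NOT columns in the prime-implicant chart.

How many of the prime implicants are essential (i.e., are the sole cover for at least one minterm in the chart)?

[col 0] 0001*, 0010*, 0101*, 0110*, 0111*, 1000*, 1001*, 1010*, 1011*, 1100*, 1101*, 1110*
[col 1] -001*, -010*, -101*, -110*, 0-01*, 0-10*, 01-1, 011-, 1-00*, 1-01*, 1-10*, 10-0*, 10-1*, 100-*, 101-*, 11-0*, 110-*
[col 2] --01, --10, 1--0, 1-0-, 10--
Prime implicants: --01, --10, 01-1, 011-, 1--0, 1-0-, 10--
PI chart (minterm → PIs covering it):
  1 | --01  (sole → essential)
  2 | --10  (sole → essential)
  5 | --01,01-1
  6 | --10,011-
  7 | 01-1,011-
  8 | 1--0,1-0-,10--
  9 | --01,1-0-,10--
  10 | --10,1--0,10--
  11 | 10--  (sole → essential)
  12 | 1--0,1-0-
  13 | --01,1-0-
  14 | --10,1--0
Essential prime implicants: --01, --10, 10--

3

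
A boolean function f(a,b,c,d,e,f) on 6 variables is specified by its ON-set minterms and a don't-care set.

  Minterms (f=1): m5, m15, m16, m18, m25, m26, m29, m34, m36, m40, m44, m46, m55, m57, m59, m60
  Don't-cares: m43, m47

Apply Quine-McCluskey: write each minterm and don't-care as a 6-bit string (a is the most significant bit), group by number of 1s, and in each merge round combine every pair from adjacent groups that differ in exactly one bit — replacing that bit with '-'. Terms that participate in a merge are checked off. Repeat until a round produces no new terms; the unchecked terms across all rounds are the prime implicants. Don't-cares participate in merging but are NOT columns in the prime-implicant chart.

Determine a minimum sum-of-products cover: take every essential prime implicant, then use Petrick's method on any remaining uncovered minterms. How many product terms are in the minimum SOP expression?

12

[col 0] 000101, 001111*, 010000*, 010010*, 011001*, 011010*, 011101*, 100010, 100100*, 101000*, 101011*, 101100*, 101110*, 101111*, 110111, 111001*, 111011*, 111100*
[col 1] -01111, -11001, 01-010, 0100-0, 011-01, 1-1011, 1-1100, 10-100, 101-00, 101-11, 1011-0, 10111-, 1110-1
Prime implicants: -01111, -11001, 000101, 01-010, 0100-0, 011-01, 1-1011, 1-1100, 10-100, 100010, 101-00, 101-11, 1011-0, 10111-, 110111, 1110-1
PI chart (minterm → PIs covering it):
  5 | 000101  (sole → essential)
  15 | -01111  (sole → essential)
  16 | 0100-0  (sole → essential)
  18 | 01-010,0100-0
  25 | -11001,011-01
  26 | 01-010  (sole → essential)
  29 | 011-01  (sole → essential)
  34 | 100010  (sole → essential)
  36 | 10-100  (sole → essential)
  40 | 101-00  (sole → essential)
  44 | 1-1100,10-100,101-00,1011-0
  46 | 1011-0,10111-
  55 | 110111  (sole → essential)
  57 | -11001,1110-1
  59 | 1-1011,1110-1
  60 | 1-1100  (sole → essential)
Essential prime implicants: -01111, 000101, 01-010, 0100-0, 011-01, 1-1100, 10-100, 100010, 101-00, 110111
Petrick residual → 1011-0, 1110-1
Minimum SOP uses 12 PIs: b'cdef + a'b'c'de'f + a'bd'ef' + a'bc'd'f' + a'bce'f + acde'f' + ab'de'f' + ab'c'd'ef' + ab'ce'f' + ab'cdf' + abc'def + abcd'f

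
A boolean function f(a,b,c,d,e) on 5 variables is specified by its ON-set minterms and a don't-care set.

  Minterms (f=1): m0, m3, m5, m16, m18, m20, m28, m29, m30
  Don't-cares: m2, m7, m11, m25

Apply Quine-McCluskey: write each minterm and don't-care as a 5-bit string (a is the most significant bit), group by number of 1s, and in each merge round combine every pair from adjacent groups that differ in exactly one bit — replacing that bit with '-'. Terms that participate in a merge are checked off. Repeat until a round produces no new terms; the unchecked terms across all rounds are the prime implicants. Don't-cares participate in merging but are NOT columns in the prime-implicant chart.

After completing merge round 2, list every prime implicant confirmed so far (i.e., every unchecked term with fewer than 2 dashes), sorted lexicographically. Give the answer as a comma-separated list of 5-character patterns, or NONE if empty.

size-2^0 implicants → 00000(✓)  00010(✓)  00011(✓)  00101(✓)  00111(✓)  01011(✓)  10000(✓)  10010(✓)  10100(✓)  11001(✓)  11100(✓)  11101(✓)  11110(✓)
size-2^1 implicants → -0000(✓)  -0010(✓)  0-011  00-11  000-0(✓)  0001-  001-1  1-100  10-00  100-0(✓)  11-01  111-0  1110-
size-2^2 implicants → -00-0
Unchecked terms (primes): -00-0, 0-011, 00-11, 0001-, 001-1, 1-100, 10-00, 11-01, 111-0, 1110-

0-011, 00-11, 0001-, 001-1, 1-100, 10-00, 11-01, 111-0, 1110-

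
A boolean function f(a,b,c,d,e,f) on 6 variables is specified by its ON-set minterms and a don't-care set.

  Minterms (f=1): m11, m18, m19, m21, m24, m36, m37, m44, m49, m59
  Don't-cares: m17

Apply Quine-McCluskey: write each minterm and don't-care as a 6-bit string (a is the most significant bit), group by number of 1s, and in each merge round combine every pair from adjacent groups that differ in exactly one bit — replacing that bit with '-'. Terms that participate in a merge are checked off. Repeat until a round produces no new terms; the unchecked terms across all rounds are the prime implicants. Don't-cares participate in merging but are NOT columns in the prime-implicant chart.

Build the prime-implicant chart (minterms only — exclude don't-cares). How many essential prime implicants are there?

8

size-2^0 implicants → 001011  010001(✓)  010010(✓)  010011(✓)  010101(✓)  011000  100100(✓)  100101(✓)  101100(✓)  110001(✓)  111011
size-2^1 implicants → -10001  010-01  0100-1  01001-  10-100  10010-
Unchecked terms (primes): -10001, 001011, 010-01, 0100-1, 01001-, 011000, 10-100, 10010-, 111011
Minterm coverage:
  m11 ⊆ 001011 [E]
  m18 ⊆ 01001- [E]
  m19 ⊆ 0100-1,01001-
  m21 ⊆ 010-01 [E]
  m24 ⊆ 011000 [E]
  m36 ⊆ 10-100,10010-
  m37 ⊆ 10010- [E]
  m44 ⊆ 10-100 [E]
  m49 ⊆ -10001 [E]
  m59 ⊆ 111011 [E]
E = {-10001, 001011, 010-01, 01001-, 011000, 10-100, 10010-, 111011}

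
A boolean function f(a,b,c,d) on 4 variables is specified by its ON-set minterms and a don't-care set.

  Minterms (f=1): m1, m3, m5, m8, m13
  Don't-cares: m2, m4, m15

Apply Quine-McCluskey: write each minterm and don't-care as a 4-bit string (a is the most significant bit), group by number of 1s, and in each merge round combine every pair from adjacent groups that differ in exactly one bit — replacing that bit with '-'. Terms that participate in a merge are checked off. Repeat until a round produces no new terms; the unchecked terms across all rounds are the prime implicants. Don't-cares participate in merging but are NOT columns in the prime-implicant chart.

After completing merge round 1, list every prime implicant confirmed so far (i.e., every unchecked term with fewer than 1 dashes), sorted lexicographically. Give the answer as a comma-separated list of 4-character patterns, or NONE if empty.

1000

size-2^0 implicants → 0001(✓)  0010(✓)  0011(✓)  0100(✓)  0101(✓)  1000  1101(✓)  1111(✓)
size-2^1 implicants → -101  0-01  00-1  001-  010-  11-1
Unchecked terms (primes): -101, 0-01, 00-1, 001-, 010-, 1000, 11-1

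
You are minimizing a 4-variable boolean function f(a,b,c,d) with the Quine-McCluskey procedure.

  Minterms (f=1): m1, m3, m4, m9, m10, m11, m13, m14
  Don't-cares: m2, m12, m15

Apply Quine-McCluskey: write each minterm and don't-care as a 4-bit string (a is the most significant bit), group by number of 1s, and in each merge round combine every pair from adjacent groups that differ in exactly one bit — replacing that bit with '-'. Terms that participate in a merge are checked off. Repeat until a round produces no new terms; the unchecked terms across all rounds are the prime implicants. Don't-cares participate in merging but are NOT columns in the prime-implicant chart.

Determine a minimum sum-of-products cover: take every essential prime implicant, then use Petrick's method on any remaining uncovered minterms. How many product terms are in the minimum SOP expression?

Round 0: 0001✓ 0010✓ 0011✓ 0100✓ 1001✓ 1010✓ 1011✓ 1100✓ 1101✓ 1110✓ 1111✓
Round 1: -001✓ -010✓ -011✓ -100 00-1✓ 001-✓ 1-01✓ 1-10✓ 1-11✓ 10-1✓ 101-✓ 11-0✓ 11-1✓ 110-✓ 111-✓
Round 2: -0-1 -01- 1--1 1-1- 11--
PIs = {-0-1, -01-, -100, 1--1, 1-1-, 11--}
Coverage chart:
  m1: -0-1 ←essential
  m3: -0-1,-01-
  m4: -100 ←essential
  m9: -0-1,1--1
  m10: -01-,1-1-
  m11: -0-1,-01-,1--1,1-1-
  m13: 1--1,11--
  m14: 1-1-,11--
Essential: -0-1, -100
Petrick residual → -01-, 11--
Min cover (4 terms): b'd + b'c + bc'd' + ab

4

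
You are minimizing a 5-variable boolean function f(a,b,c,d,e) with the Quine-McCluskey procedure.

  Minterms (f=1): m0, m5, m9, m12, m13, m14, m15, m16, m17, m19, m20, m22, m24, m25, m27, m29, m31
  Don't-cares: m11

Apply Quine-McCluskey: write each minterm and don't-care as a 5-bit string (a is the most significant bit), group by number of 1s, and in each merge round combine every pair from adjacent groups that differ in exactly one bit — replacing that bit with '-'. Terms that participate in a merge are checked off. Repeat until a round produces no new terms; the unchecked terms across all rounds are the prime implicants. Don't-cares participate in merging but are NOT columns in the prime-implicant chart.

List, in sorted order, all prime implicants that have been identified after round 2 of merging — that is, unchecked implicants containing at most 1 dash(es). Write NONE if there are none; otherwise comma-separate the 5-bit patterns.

Round 0: 00000✓ 00101✓ 01001✓ 01011✓ 01100✓ 01101✓ 01110✓ 01111✓ 10000✓ 10001✓ 10011✓ 10100✓ 10110✓ 11000✓ 11001✓ 11011✓ 11101✓ 11111✓
Round 1: -0000 -1001✓ -1011✓ -1101✓ -1111✓ 0-101 01-01✓ 01-11✓ 010-1✓ 011-0✓ 011-1✓ 0110-✓ 0111-✓ 1-000✓ 1-001✓ 1-011✓ 10-00 100-1✓ 1000-✓ 101-0 11-01✓ 11-11✓ 110-1✓ 1100-✓ 111-1✓
Round 2: -1-01✓ -1-11✓ -10-1✓ -11-1✓ 01--1✓ 011-- 1-0-1 1-00- 11--1✓
Round 3: -1--1
PIs = {-0000, -1--1, 0-101, 011--, 1-0-1, 1-00-, 10-00, 101-0}

-0000, 0-101, 10-00, 101-0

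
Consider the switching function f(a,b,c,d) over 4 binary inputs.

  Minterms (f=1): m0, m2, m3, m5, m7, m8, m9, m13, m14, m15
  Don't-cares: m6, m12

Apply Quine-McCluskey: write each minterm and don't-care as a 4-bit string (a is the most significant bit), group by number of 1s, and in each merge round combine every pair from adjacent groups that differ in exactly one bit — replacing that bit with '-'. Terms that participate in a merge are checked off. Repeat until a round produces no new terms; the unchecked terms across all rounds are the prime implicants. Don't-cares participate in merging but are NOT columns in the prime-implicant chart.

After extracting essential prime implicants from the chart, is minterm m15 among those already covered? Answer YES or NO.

size-2^0 implicants → 0000(✓)  0010(✓)  0011(✓)  0101(✓)  0110(✓)  0111(✓)  1000(✓)  1001(✓)  1100(✓)  1101(✓)  1110(✓)  1111(✓)
size-2^1 implicants → -000  -101(✓)  -110(✓)  -111(✓)  0-10(✓)  0-11(✓)  00-0  001-(✓)  01-1(✓)  011-(✓)  1-00(✓)  1-01(✓)  100-(✓)  11-0(✓)  11-1(✓)  110-(✓)  111-(✓)
size-2^2 implicants → -1-1  -11-  0-1-  1-0-  11--
Unchecked terms (primes): -000, -1-1, -11-, 0-1-, 00-0, 1-0-, 11--
Minterm coverage:
  m0 ⊆ -000,00-0
  m2 ⊆ 0-1-,00-0
  m3 ⊆ 0-1- [E]
  m5 ⊆ -1-1 [E]
  m7 ⊆ -1-1,-11-,0-1-
  m8 ⊆ -000,1-0-
  m9 ⊆ 1-0- [E]
  m13 ⊆ -1-1,1-0-,11--
  m14 ⊆ -11-,11--
  m15 ⊆ -1-1,-11-,11--
E = {-1-1, 0-1-, 1-0-}

YES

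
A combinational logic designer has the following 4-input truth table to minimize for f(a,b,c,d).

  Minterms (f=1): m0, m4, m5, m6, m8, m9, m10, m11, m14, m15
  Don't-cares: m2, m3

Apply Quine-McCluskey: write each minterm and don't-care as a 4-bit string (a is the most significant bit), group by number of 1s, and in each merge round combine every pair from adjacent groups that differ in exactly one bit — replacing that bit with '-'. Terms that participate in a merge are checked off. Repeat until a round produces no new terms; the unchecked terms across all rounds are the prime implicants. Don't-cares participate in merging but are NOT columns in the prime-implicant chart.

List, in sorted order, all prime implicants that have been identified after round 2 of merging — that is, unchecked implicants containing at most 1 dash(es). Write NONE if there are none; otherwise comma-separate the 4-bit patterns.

010-

Round 0: 0000✓ 0010✓ 0011✓ 0100✓ 0101✓ 0110✓ 1000✓ 1001✓ 1010✓ 1011✓ 1110✓ 1111✓
Round 1: -000✓ -010✓ -011✓ -110✓ 0-00✓ 0-10✓ 00-0✓ 001-✓ 01-0✓ 010- 1-10✓ 1-11✓ 10-0✓ 10-1✓ 100-✓ 101-✓ 111-✓
Round 2: --10 -0-0 -01- 0--0 1-1- 10--
PIs = {--10, -0-0, -01-, 0--0, 010-, 1-1-, 10--}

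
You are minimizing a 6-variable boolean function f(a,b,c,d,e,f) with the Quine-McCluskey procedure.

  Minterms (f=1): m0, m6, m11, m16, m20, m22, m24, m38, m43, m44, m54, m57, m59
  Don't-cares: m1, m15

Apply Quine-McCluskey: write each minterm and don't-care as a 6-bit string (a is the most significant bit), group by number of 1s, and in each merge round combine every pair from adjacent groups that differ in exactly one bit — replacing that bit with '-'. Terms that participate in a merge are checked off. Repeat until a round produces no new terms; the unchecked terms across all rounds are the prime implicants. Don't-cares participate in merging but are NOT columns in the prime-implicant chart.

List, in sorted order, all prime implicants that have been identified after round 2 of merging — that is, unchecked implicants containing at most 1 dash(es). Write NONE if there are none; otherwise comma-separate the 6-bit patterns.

-01011, 0-0000, 00000-, 001-11, 01-000, 010-00, 0101-0, 1-1011, 101100, 1110-1

[col 0] 000000*, 000001*, 000110*, 001011*, 001111*, 010000*, 010100*, 010110*, 011000*, 100110*, 101011*, 101100, 110110*, 111001*, 111011*
[col 1] -00110*, -01011, -10110*, 0-0000, 0-0110*, 00000-, 001-11, 01-000, 010-00, 0101-0, 1-0110*, 1-1011, 1110-1
[col 2] --0110
Prime implicants: --0110, -01011, 0-0000, 00000-, 001-11, 01-000, 010-00, 0101-0, 1-1011, 101100, 1110-1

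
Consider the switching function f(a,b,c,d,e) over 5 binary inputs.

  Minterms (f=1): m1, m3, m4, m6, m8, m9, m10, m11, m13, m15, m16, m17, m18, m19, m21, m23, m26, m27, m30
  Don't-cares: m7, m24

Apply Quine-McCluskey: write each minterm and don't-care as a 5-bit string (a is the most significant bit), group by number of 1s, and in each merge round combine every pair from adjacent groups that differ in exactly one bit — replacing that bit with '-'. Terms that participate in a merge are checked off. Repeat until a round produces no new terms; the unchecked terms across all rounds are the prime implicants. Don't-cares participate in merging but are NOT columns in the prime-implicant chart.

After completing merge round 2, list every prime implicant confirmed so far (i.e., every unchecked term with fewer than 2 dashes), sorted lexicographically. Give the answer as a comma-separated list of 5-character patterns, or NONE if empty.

001-0, 0011-, 11-10

size-2^0 implicants → 00001(✓)  00011(✓)  00100(✓)  00110(✓)  00111(✓)  01000(✓)  01001(✓)  01010(✓)  01011(✓)  01101(✓)  01111(✓)  10000(✓)  10001(✓)  10010(✓)  10011(✓)  10101(✓)  10111(✓)  11000(✓)  11010(✓)  11011(✓)  11110(✓)
size-2^1 implicants → -0001(✓)  -0011(✓)  -0111(✓)  -1000(✓)  -1010(✓)  -1011(✓)  0-001(✓)  0-011(✓)  0-111(✓)  00-11(✓)  000-1(✓)  001-0  0011-  01-01(✓)  01-11(✓)  010-0(✓)  010-1(✓)  0100-(✓)  0101-(✓)  011-1(✓)  1-000(✓)  1-010(✓)  1-011(✓)  10-01(✓)  10-11(✓)  100-0(✓)  100-1(✓)  1000-(✓)  1001-(✓)  101-1(✓)  11-10  110-0(✓)  1101-(✓)
size-2^2 implicants → --011  -0-11  -00-1  -10-0  -101-  0--11  0-0-1  01--1  010--  1-0-0  1-01-  10--1  100--
Unchecked terms (primes): --011, -0-11, -00-1, -10-0, -101-, 0--11, 0-0-1, 001-0, 0011-, 01--1, 010--, 1-0-0, 1-01-, 10--1, 100--, 11-10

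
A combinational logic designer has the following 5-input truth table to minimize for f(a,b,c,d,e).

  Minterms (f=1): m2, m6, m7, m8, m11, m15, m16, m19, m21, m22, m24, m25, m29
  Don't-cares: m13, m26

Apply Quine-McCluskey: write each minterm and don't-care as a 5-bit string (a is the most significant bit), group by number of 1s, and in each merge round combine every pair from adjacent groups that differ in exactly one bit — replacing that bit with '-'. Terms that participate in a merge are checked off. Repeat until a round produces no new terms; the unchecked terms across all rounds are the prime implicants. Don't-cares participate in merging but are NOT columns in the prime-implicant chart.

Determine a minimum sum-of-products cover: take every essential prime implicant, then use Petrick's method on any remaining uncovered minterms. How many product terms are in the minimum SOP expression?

9

Round 0: 00010✓ 00110✓ 00111✓ 01000✓ 01011✓ 01101✓ 01111✓ 10000✓ 10011 10101✓ 10110✓ 11000✓ 11001✓ 11010✓ 11101✓
Round 1: -0110 -1000 -1101 0-111 00-10 0011- 01-11 011-1 1-000 1-101 11-01 110-0 1100-
PIs = {-0110, -1000, -1101, 0-111, 00-10, 0011-, 01-11, 011-1, 1-000, 1-101, 10011, 11-01, 110-0, 1100-}
Coverage chart:
  m2: 00-10 ←essential
  m6: -0110,00-10,0011-
  m7: 0-111,0011-
  m8: -1000 ←essential
  m11: 01-11 ←essential
  m15: 0-111,01-11,011-1
  m16: 1-000 ←essential
  m19: 10011 ←essential
  m21: 1-101 ←essential
  m22: -0110 ←essential
  m24: -1000,1-000,110-0,1100-
  m25: 11-01,1100-
  m29: -1101,1-101,11-01
Essential: -0110, -1000, 00-10, 01-11, 1-000, 1-101, 10011
Petrick residual → 0-111, 11-01
Min cover (9 terms): b'cde' + bc'd'e' + a'cde + a'b'de' + a'bde + ac'd'e' + acd'e + ab'c'de + abd'e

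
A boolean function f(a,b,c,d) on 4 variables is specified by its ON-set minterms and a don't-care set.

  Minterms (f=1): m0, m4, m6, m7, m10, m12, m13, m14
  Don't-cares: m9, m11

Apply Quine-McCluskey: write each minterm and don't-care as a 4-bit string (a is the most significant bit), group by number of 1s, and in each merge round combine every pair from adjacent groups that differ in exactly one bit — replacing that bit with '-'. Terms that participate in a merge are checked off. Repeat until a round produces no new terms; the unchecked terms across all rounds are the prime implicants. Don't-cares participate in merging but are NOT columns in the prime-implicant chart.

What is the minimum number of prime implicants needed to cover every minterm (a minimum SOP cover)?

size-2^0 implicants → 0000(✓)  0100(✓)  0110(✓)  0111(✓)  1001(✓)  1010(✓)  1011(✓)  1100(✓)  1101(✓)  1110(✓)
size-2^1 implicants → -100(✓)  -110(✓)  0-00  01-0(✓)  011-  1-01  1-10  10-1  101-  11-0(✓)  110-
size-2^2 implicants → -1-0
Unchecked terms (primes): -1-0, 0-00, 011-, 1-01, 1-10, 10-1, 101-, 110-
Minterm coverage:
  m0 ⊆ 0-00 [E]
  m4 ⊆ -1-0,0-00
  m6 ⊆ -1-0,011-
  m7 ⊆ 011- [E]
  m10 ⊆ 1-10,101-
  m12 ⊆ -1-0,110-
  m13 ⊆ 1-01,110-
  m14 ⊆ -1-0,1-10
E = {0-00, 011-}
Petrick residual → 1-10, 110-
Cover = a'c'd' + a'bc + acd' + abc'  |cover|=4

4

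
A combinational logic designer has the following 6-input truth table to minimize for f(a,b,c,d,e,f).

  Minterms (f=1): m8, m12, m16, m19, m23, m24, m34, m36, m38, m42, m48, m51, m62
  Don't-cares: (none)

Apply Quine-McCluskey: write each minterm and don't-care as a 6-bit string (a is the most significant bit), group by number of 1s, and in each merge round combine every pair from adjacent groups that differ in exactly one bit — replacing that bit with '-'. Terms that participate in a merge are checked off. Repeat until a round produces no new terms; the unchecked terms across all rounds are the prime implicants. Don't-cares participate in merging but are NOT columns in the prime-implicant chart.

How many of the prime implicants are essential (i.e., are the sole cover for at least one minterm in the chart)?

7

[col 0] 001000*, 001100*, 010000*, 010011*, 010111*, 011000*, 100010*, 100100*, 100110*, 101010*, 110000*, 110011*, 111110
[col 1] -10000, -10011, 0-1000, 001-00, 01-000, 010-11, 10-010, 100-10, 1001-0
Prime implicants: -10000, -10011, 0-1000, 001-00, 01-000, 010-11, 10-010, 100-10, 1001-0, 111110
PI chart (minterm → PIs covering it):
  8 | 0-1000,001-00
  12 | 001-00  (sole → essential)
  16 | -10000,01-000
  19 | -10011,010-11
  23 | 010-11  (sole → essential)
  24 | 0-1000,01-000
  34 | 10-010,100-10
  36 | 1001-0  (sole → essential)
  38 | 100-10,1001-0
  42 | 10-010  (sole → essential)
  48 | -10000  (sole → essential)
  51 | -10011  (sole → essential)
  62 | 111110  (sole → essential)
Essential prime implicants: -10000, -10011, 001-00, 010-11, 10-010, 1001-0, 111110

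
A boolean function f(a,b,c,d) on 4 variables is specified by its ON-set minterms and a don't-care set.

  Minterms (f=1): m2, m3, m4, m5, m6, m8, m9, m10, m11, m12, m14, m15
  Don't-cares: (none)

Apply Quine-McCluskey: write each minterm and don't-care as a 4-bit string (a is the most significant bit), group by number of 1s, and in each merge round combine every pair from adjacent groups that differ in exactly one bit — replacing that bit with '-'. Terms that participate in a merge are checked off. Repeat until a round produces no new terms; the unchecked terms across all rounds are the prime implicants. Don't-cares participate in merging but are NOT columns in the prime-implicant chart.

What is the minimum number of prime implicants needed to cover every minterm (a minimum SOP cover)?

Round 0: 0010✓ 0011✓ 0100✓ 0101✓ 0110✓ 1000✓ 1001✓ 1010✓ 1011✓ 1100✓ 1110✓ 1111✓
Round 1: -010✓ -011✓ -100✓ -110✓ 0-10✓ 001-✓ 01-0✓ 010- 1-00✓ 1-10✓ 1-11✓ 10-0✓ 10-1✓ 100-✓ 101-✓ 11-0✓ 111-✓
Round 2: --10 -01- -1-0 1--0 1-1- 10--
PIs = {--10, -01-, -1-0, 010-, 1--0, 1-1-, 10--}
Coverage chart:
  m2: --10,-01-
  m3: -01- ←essential
  m4: -1-0,010-
  m5: 010- ←essential
  m6: --10,-1-0
  m8: 1--0,10--
  m9: 10-- ←essential
  m10: --10,-01-,1--0,1-1-,10--
  m11: -01-,1-1-,10--
  m12: -1-0,1--0
  m14: --10,-1-0,1--0,1-1-
  m15: 1-1- ←essential
Essential: -01-, 010-, 1-1-, 10--
Petrick residual → -1-0
Min cover (5 terms): b'c + bd' + a'bc' + ac + ab'

5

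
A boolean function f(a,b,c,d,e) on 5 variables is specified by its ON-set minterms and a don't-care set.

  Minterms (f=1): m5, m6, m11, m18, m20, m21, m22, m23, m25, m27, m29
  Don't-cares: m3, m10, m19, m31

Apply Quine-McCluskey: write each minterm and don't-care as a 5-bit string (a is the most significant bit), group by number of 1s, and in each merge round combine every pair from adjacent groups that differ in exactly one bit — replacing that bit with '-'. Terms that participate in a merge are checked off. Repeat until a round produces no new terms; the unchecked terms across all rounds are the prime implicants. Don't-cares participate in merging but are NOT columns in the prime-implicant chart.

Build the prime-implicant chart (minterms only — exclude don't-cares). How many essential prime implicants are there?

5

[col 0] 00011*, 00101*, 00110*, 01010*, 01011*, 10010*, 10011*, 10100*, 10101*, 10110*, 10111*, 11001*, 11011*, 11101*, 11111*
[col 1] -0011*, -0101, -0110, -1011*, 0-011*, 0101-, 1-011*, 1-101*, 1-111*, 10-10*, 10-11*, 1001-*, 101-0*, 101-1*, 1010-*, 1011-*, 11-01*, 11-11*, 110-1*, 111-1*
[col 2] --011, 1--11, 1-1-1, 10-1-, 101--, 11--1
Prime implicants: --011, -0101, -0110, 0101-, 1--11, 1-1-1, 10-1-, 101--, 11--1
PI chart (minterm → PIs covering it):
  5 | -0101  (sole → essential)
  6 | -0110  (sole → essential)
  11 | --011,0101-
  18 | 10-1-  (sole → essential)
  20 | 101--  (sole → essential)
  21 | -0101,1-1-1,101--
  22 | -0110,10-1-,101--
  23 | 1--11,1-1-1,10-1-,101--
  25 | 11--1  (sole → essential)
  27 | --011,1--11,11--1
  29 | 1-1-1,11--1
Essential prime implicants: -0101, -0110, 10-1-, 101--, 11--1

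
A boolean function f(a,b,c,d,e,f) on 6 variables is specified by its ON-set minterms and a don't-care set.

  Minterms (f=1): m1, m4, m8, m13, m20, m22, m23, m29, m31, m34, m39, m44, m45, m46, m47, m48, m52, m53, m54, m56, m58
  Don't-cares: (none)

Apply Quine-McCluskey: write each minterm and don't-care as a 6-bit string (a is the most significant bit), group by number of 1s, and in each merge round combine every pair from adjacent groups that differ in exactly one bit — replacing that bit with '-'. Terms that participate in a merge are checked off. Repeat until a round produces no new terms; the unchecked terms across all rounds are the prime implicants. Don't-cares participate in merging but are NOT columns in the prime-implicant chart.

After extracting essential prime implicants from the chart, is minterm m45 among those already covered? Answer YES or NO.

YES

size-2^0 implicants → 000001  000100(✓)  001000  001101(✓)  010100(✓)  010110(✓)  010111(✓)  011101(✓)  011111(✓)  100010  100111(✓)  101100(✓)  101101(✓)  101110(✓)  101111(✓)  110000(✓)  110100(✓)  110101(✓)  110110(✓)  111000(✓)  111010(✓)
size-2^1 implicants → -01101  -10100(✓)  -10110(✓)  0-0100  0-1101  01-111  0101-0(✓)  01011-  0111-1  10-111  1011-0(✓)  1011-1(✓)  10110-(✓)  10111-(✓)  11-000  110-00  1101-0(✓)  11010-  1110-0
size-2^2 implicants → -101-0  1011--
Unchecked terms (primes): -01101, -101-0, 0-0100, 0-1101, 000001, 001000, 01-111, 01011-, 0111-1, 10-111, 100010, 1011--, 11-000, 110-00, 11010-, 1110-0
Minterm coverage:
  m1 ⊆ 000001 [E]
  m4 ⊆ 0-0100 [E]
  m8 ⊆ 001000 [E]
  m13 ⊆ -01101,0-1101
  m20 ⊆ -101-0,0-0100
  m22 ⊆ -101-0,01011-
  m23 ⊆ 01-111,01011-
  m29 ⊆ 0-1101,0111-1
  m31 ⊆ 01-111,0111-1
  m34 ⊆ 100010 [E]
  m39 ⊆ 10-111 [E]
  m44 ⊆ 1011-- [E]
  m45 ⊆ -01101,1011--
  m46 ⊆ 1011-- [E]
  m47 ⊆ 10-111,1011--
  m48 ⊆ 11-000,110-00
  m52 ⊆ -101-0,110-00,11010-
  m53 ⊆ 11010- [E]
  m54 ⊆ -101-0 [E]
  m56 ⊆ 11-000,1110-0
  m58 ⊆ 1110-0 [E]
E = {-101-0, 0-0100, 000001, 001000, 10-111, 100010, 1011--, 11010-, 1110-0}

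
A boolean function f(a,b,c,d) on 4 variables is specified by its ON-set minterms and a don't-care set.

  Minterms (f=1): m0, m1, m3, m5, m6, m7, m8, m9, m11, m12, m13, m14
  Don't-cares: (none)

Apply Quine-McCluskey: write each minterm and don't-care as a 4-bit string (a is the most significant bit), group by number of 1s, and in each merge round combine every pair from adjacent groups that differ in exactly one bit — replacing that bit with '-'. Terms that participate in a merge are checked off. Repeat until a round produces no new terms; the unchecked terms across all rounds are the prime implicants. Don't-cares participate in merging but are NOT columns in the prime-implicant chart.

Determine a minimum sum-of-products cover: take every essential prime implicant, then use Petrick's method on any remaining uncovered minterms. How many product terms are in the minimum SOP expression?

5

[col 0] 0000*, 0001*, 0011*, 0101*, 0110*, 0111*, 1000*, 1001*, 1011*, 1100*, 1101*, 1110*
[col 1] -000*, -001*, -011*, -101*, -110, 0-01*, 0-11*, 00-1*, 000-*, 01-1*, 011-, 1-00*, 1-01*, 10-1*, 100-*, 11-0, 110-*
[col 2] --01, -0-1, -00-, 0--1, 1-0-
Prime implicants: --01, -0-1, -00-, -110, 0--1, 011-, 1-0-, 11-0
PI chart (minterm → PIs covering it):
  0 | -00-  (sole → essential)
  1 | --01,-0-1,-00-,0--1
  3 | -0-1,0--1
  5 | --01,0--1
  6 | -110,011-
  7 | 0--1,011-
  8 | -00-,1-0-
  9 | --01,-0-1,-00-,1-0-
  11 | -0-1  (sole → essential)
  12 | 1-0-,11-0
  13 | --01,1-0-
  14 | -110,11-0
Essential prime implicants: -0-1, -00-
Petrick residual → --01, 011-, 11-0
Minimum SOP uses 5 PIs: c'd + b'd + b'c' + a'bc + abd'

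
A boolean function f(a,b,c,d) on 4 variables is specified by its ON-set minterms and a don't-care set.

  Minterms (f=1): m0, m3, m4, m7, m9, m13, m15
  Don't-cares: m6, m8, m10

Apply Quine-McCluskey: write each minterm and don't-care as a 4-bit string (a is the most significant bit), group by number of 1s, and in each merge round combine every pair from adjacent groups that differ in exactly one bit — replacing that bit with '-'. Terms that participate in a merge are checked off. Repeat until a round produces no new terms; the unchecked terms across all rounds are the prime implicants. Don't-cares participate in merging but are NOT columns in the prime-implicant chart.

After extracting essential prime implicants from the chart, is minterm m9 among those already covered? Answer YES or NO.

NO

[col 0] 0000*, 0011*, 0100*, 0110*, 0111*, 1000*, 1001*, 1010*, 1101*, 1111*
[col 1] -000, -111, 0-00, 0-11, 01-0, 011-, 1-01, 10-0, 100-, 11-1
Prime implicants: -000, -111, 0-00, 0-11, 01-0, 011-, 1-01, 10-0, 100-, 11-1
PI chart (minterm → PIs covering it):
  0 | -000,0-00
  3 | 0-11  (sole → essential)
  4 | 0-00,01-0
  7 | -111,0-11,011-
  9 | 1-01,100-
  13 | 1-01,11-1
  15 | -111,11-1
Essential prime implicants: 0-11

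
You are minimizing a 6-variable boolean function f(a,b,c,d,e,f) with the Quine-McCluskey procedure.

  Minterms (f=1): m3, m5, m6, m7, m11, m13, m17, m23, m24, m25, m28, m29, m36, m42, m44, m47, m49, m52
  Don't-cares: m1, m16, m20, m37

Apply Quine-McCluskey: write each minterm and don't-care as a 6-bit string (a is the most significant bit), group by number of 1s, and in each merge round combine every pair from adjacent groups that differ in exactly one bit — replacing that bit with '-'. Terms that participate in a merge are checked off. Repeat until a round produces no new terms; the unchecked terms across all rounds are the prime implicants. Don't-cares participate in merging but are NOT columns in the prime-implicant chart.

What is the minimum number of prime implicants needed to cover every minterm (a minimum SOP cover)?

[col 0] 000001*, 000011*, 000101*, 000110*, 000111*, 001011*, 001101*, 010000*, 010001*, 010100*, 010111*, 011000*, 011001*, 011100*, 011101*, 100100*, 100101*, 101010, 101100*, 101111, 110001*, 110100*
[col 1] -00101, -10001, -10100, 0-0001, 0-0111, 0-1101, 00-011, 00-101, 000-01*, 000-11*, 0000-1*, 0001-1*, 00011-, 01-000*, 01-001*, 01-100*, 010-00*, 01000-*, 011-00*, 011-01*, 01100-*, 01110-*, 1-0100, 10-100, 10010-
[col 2] 000--1, 01--00, 01-00-, 011-0-
Prime implicants: -00101, -10001, -10100, 0-0001, 0-0111, 0-1101, 00-011, 00-101, 000--1, 00011-, 01--00, 01-00-, 011-0-, 1-0100, 10-100, 10010-, 101010, 101111
PI chart (minterm → PIs covering it):
  3 | 00-011,000--1
  5 | -00101,00-101,000--1
  6 | 00011-  (sole → essential)
  7 | 0-0111,000--1,00011-
  11 | 00-011  (sole → essential)
  13 | 0-1101,00-101
  17 | -10001,0-0001,01-00-
  23 | 0-0111  (sole → essential)
  24 | 01--00,01-00-,011-0-
  25 | 01-00-,011-0-
  28 | 01--00,011-0-
  29 | 0-1101,011-0-
  36 | 1-0100,10-100,10010-
  42 | 101010  (sole → essential)
  44 | 10-100  (sole → essential)
  47 | 101111  (sole → essential)
  49 | -10001  (sole → essential)
  52 | -10100,1-0100
Essential prime implicants: -10001, 0-0111, 00-011, 00011-, 10-100, 101010, 101111
Petrick residual → -10100, 00-101, 011-0-
Minimum SOP uses 10 PIs: bc'd'e'f + bc'de'f' + a'c'def + a'b'd'ef + a'b'de'f + a'b'c'de + a'bce' + ab'de'f' + ab'cd'ef' + ab'cdef

10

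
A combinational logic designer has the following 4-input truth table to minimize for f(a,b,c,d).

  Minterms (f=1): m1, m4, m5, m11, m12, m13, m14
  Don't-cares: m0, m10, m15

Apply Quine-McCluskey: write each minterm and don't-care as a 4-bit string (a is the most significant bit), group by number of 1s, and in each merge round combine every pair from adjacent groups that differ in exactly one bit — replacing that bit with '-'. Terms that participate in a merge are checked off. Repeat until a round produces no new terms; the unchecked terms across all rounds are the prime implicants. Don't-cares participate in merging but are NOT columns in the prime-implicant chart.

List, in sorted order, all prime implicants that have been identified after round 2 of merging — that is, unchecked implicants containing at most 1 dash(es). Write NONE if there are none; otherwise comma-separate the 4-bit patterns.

[col 0] 0000*, 0001*, 0100*, 0101*, 1010*, 1011*, 1100*, 1101*, 1110*, 1111*
[col 1] -100*, -101*, 0-00*, 0-01*, 000-*, 010-*, 1-10*, 1-11*, 101-*, 11-0*, 11-1*, 110-*, 111-*
[col 2] -10-, 0-0-, 1-1-, 11--
Prime implicants: -10-, 0-0-, 1-1-, 11--

NONE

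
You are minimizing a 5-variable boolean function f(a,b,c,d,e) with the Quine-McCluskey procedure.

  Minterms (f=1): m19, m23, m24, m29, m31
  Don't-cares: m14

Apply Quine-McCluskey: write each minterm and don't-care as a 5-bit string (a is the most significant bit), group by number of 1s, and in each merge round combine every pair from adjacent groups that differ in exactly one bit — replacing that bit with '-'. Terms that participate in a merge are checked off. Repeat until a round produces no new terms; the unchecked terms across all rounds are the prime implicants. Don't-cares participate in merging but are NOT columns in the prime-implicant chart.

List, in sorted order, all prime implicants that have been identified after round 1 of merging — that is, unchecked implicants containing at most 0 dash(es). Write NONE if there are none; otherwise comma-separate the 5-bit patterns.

01110, 11000

size-2^0 implicants → 01110  10011(✓)  10111(✓)  11000  11101(✓)  11111(✓)
size-2^1 implicants → 1-111  10-11  111-1
Unchecked terms (primes): 01110, 1-111, 10-11, 11000, 111-1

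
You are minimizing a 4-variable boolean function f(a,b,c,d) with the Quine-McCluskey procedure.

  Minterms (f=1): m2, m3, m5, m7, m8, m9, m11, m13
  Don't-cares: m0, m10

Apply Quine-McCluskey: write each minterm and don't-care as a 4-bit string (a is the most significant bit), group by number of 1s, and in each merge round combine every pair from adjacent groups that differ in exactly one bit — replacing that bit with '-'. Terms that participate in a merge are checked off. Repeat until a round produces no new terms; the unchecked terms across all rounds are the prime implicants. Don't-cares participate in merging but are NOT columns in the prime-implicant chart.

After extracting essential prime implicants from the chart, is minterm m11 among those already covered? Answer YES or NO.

NO

size-2^0 implicants → 0000(✓)  0010(✓)  0011(✓)  0101(✓)  0111(✓)  1000(✓)  1001(✓)  1010(✓)  1011(✓)  1101(✓)
size-2^1 implicants → -000(✓)  -010(✓)  -011(✓)  -101  0-11  00-0(✓)  001-(✓)  01-1  1-01  10-0(✓)  10-1(✓)  100-(✓)  101-(✓)
size-2^2 implicants → -0-0  -01-  10--
Unchecked terms (primes): -0-0, -01-, -101, 0-11, 01-1, 1-01, 10--
Minterm coverage:
  m2 ⊆ -0-0,-01-
  m3 ⊆ -01-,0-11
  m5 ⊆ -101,01-1
  m7 ⊆ 0-11,01-1
  m8 ⊆ -0-0,10--
  m9 ⊆ 1-01,10--
  m11 ⊆ -01-,10--
  m13 ⊆ -101,1-01
(no essential prime implicants)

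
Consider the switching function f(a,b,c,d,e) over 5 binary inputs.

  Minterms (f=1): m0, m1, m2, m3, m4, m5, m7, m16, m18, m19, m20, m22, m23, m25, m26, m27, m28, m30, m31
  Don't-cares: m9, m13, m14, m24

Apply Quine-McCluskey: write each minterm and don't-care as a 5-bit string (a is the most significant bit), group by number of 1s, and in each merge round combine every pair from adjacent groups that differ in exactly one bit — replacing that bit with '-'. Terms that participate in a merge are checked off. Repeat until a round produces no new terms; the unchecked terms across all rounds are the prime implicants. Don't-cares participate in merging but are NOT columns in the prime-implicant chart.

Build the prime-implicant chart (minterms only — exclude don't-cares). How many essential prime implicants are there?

[col 0] 00000*, 00001*, 00010*, 00011*, 00100*, 00101*, 00111*, 01001*, 01101*, 01110*, 10000*, 10010*, 10011*, 10100*, 10110*, 10111*, 11000*, 11001*, 11010*, 11011*, 11100*, 11110*, 11111*
[col 1] -0000*, -0010*, -0011*, -0100*, -0111*, -1001, -1110, 0-001*, 0-101*, 00-00*, 00-01*, 00-11*, 000-0*, 000-1*, 0000-*, 0001-*, 001-1*, 0010-*, 01-01*, 1-000*, 1-010*, 1-011*, 1-100*, 1-110*, 1-111*, 10-00*, 10-10*, 10-11*, 100-0*, 1001-*, 101-0*, 1011-*, 11-00*, 11-10*, 11-11*, 110-0*, 110-1*, 1100-*, 1101-*, 111-0*, 1111-*
[col 2] -0-00, -0-11, -00-0, -001-, 0--01, 00--1, 00-0-, 000--, 1--00*, 1--10*, 1--11*, 1-0-0*, 1-01-*, 1-1-0*, 1-11-*, 10--0*, 10-1-*, 11--0*, 11-1-*, 110--
[col 3] 1---0, 1--1-
Prime implicants: -0-00, -0-11, -00-0, -001-, -1001, -1110, 0--01, 00--1, 00-0-, 000--, 1---0, 1--1-, 110--
PI chart (minterm → PIs covering it):
  0 | -0-00,-00-0,00-0-,000--
  1 | 0--01,00--1,00-0-,000--
  2 | -00-0,-001-,000--
  3 | -0-11,-001-,00--1,000--
  4 | -0-00,00-0-
  5 | 0--01,00--1,00-0-
  7 | -0-11,00--1
  16 | -0-00,-00-0,1---0
  18 | -00-0,-001-,1---0,1--1-
  19 | -0-11,-001-,1--1-
  20 | -0-00,1---0
  22 | 1---0,1--1-
  23 | -0-11,1--1-
  25 | -1001,110--
  26 | 1---0,1--1-,110--
  27 | 1--1-,110--
  28 | 1---0  (sole → essential)
  30 | -1110,1---0,1--1-
  31 | 1--1-  (sole → essential)
Essential prime implicants: 1---0, 1--1-

2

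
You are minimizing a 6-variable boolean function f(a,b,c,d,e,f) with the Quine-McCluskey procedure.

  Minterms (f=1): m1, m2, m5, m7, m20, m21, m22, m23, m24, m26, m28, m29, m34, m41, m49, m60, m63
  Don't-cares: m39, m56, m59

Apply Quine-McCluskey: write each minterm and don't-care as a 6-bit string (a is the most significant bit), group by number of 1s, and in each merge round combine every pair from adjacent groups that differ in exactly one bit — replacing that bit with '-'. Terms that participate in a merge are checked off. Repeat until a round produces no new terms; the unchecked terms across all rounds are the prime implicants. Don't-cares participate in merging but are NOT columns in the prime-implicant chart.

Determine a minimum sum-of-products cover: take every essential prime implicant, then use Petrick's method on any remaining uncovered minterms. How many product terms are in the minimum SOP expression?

10

[col 0] 000001*, 000010*, 000101*, 000111*, 010100*, 010101*, 010110*, 010111*, 011000*, 011010*, 011100*, 011101*, 100010*, 100111*, 101001, 110001, 111000*, 111011*, 111100*, 111111*
[col 1] -00010, -00111, -11000*, -11100*, 0-0101*, 0-0111*, 000-01, 0001-1*, 01-100*, 01-101*, 0101-0*, 0101-1*, 01010-*, 01011-*, 011-00*, 0110-0, 01110-*, 111-00*, 111-11
[col 2] -11-00, 0-01-1, 01-10-, 0101--
Prime implicants: -00010, -00111, -11-00, 0-01-1, 000-01, 01-10-, 0101--, 0110-0, 101001, 110001, 111-11
PI chart (minterm → PIs covering it):
  1 | 000-01  (sole → essential)
  2 | -00010  (sole → essential)
  5 | 0-01-1,000-01
  7 | -00111,0-01-1
  20 | 01-10-,0101--
  21 | 0-01-1,01-10-,0101--
  22 | 0101--  (sole → essential)
  23 | 0-01-1,0101--
  24 | -11-00,0110-0
  26 | 0110-0  (sole → essential)
  28 | -11-00,01-10-
  29 | 01-10-  (sole → essential)
  34 | -00010  (sole → essential)
  41 | 101001  (sole → essential)
  49 | 110001  (sole → essential)
  60 | -11-00  (sole → essential)
  63 | 111-11  (sole → essential)
Essential prime implicants: -00010, -11-00, 000-01, 01-10-, 0101--, 0110-0, 101001, 110001, 111-11
Petrick residual → -00111
Minimum SOP uses 10 PIs: b'c'd'ef' + b'c'def + bce'f' + a'b'c'e'f + a'bde' + a'bc'd + a'bcd'f' + ab'cd'e'f + abc'd'e'f + abcef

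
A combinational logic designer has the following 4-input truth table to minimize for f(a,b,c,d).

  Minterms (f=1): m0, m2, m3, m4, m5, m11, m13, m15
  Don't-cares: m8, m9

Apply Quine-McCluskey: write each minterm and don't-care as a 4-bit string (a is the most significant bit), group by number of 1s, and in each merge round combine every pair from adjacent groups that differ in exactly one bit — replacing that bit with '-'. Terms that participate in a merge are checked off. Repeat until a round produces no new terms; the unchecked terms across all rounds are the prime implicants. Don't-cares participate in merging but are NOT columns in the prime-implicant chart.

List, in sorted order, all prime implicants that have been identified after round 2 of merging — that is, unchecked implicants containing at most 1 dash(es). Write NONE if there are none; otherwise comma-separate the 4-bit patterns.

Round 0: 0000✓ 0010✓ 0011✓ 0100✓ 0101✓ 1000✓ 1001✓ 1011✓ 1101✓ 1111✓
Round 1: -000 -011 -101 0-00 00-0 001- 010- 1-01✓ 1-11✓ 10-1✓ 100- 11-1✓
Round 2: 1--1
PIs = {-000, -011, -101, 0-00, 00-0, 001-, 010-, 1--1, 100-}

-000, -011, -101, 0-00, 00-0, 001-, 010-, 100-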